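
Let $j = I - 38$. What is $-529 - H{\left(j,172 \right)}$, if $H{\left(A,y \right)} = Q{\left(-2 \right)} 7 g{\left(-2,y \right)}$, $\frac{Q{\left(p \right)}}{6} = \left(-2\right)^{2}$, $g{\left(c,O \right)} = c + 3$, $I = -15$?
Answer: $-697$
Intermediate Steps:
$j = -53$ ($j = -15 - 38 = -53$)
$g{\left(c,O \right)} = 3 + c$
$Q{\left(p \right)} = 24$ ($Q{\left(p \right)} = 6 \left(-2\right)^{2} = 6 \cdot 4 = 24$)
$H{\left(A,y \right)} = 168$ ($H{\left(A,y \right)} = 24 \cdot 7 \left(3 - 2\right) = 168 \cdot 1 = 168$)
$-529 - H{\left(j,172 \right)} = -529 - 168 = -697$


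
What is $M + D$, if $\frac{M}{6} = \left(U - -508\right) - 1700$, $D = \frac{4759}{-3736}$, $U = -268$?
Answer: $- \frac{32732119}{3736} \approx -8761.3$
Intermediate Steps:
$D = - \frac{4759}{3736}$ ($D = 4759 \left(- \frac{1}{3736}\right) = - \frac{4759}{3736} \approx -1.2738$)
$M = -8760$ ($M = 6 \left(\left(-268 - -508\right) - 1700\right) = 6 \left(\left(-268 + 508\right) - 1700\right) = 6 \left(240 - 1700\right) = 6 \left(-1460\right) = -8760$)
$M + D = -8760 - \frac{4759}{3736} = - \frac{32732119}{3736}$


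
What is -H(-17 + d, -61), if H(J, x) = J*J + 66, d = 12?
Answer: -91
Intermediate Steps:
H(J, x) = 66 + J² (H(J, x) = J² + 66 = 66 + J²)
-H(-17 + d, -61) = -(66 + (-17 + 12)²) = -(66 + (-5)²) = -(66 + 25) = -1*91 = -91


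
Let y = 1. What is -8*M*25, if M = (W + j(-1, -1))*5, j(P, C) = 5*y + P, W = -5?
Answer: 1000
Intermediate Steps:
j(P, C) = 5 + P (j(P, C) = 5*1 + P = 5 + P)
M = -5 (M = (-5 + (5 - 1))*5 = (-5 + 4)*5 = -1*5 = -5)
-8*M*25 = -8*(-5)*25 = 40*25 = 1000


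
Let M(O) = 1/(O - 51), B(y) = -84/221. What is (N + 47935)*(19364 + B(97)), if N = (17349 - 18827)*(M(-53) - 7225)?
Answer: 596733171656560/2873 ≈ 2.0770e+11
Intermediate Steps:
B(y) = -84/221 (B(y) = -84*1/221 = -84/221)
M(O) = 1/(-51 + O)
N = 555285339/52 (N = (17349 - 18827)*(1/(-51 - 53) - 7225) = -1478*(1/(-104) - 7225) = -1478*(-1/104 - 7225) = -1478*(-751401/104) = 555285339/52 ≈ 1.0679e+7)
(N + 47935)*(19364 + B(97)) = (555285339/52 + 47935)*(19364 - 84/221) = (557777959/52)*(4279360/221) = 596733171656560/2873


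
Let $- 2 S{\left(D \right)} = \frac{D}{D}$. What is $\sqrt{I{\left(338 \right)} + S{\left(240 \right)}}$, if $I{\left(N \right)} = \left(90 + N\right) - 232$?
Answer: $\frac{\sqrt{782}}{2} \approx 13.982$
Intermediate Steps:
$I{\left(N \right)} = -142 + N$
$S{\left(D \right)} = - \frac{1}{2}$ ($S{\left(D \right)} = - \frac{D \frac{1}{D}}{2} = \left(- \frac{1}{2}\right) 1 = - \frac{1}{2}$)
$\sqrt{I{\left(338 \right)} + S{\left(240 \right)}} = \sqrt{\left(-142 + 338\right) - \frac{1}{2}} = \sqrt{196 - \frac{1}{2}} = \sqrt{\frac{391}{2}} = \frac{\sqrt{782}}{2}$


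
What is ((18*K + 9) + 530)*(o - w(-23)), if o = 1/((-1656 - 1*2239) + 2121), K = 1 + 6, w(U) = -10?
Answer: 11796435/1774 ≈ 6649.6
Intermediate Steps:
K = 7
o = -1/1774 (o = 1/((-1656 - 2239) + 2121) = 1/(-3895 + 2121) = 1/(-1774) = -1/1774 ≈ -0.00056370)
((18*K + 9) + 530)*(o - w(-23)) = ((18*7 + 9) + 530)*(-1/1774 - 1*(-10)) = ((126 + 9) + 530)*(-1/1774 + 10) = (135 + 530)*(17739/1774) = 665*(17739/1774) = 11796435/1774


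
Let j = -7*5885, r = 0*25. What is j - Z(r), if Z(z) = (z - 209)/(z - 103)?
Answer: -4243294/103 ≈ -41197.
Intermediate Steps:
r = 0
j = -41195
Z(z) = (-209 + z)/(-103 + z)
j - Z(r) = -41195 - (-209 + 0)/(-103 + 0) = -41195 - (-209)/(-103) = -41195 - (-1)*(-209)/103 = -41195 - 1*209/103 = -41195 - 209/103 = -4243294/103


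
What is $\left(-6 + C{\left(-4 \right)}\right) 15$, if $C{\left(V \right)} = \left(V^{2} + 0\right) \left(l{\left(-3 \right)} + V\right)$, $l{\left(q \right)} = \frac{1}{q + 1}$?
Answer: $-1170$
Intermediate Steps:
$l{\left(q \right)} = \frac{1}{1 + q}$
$C{\left(V \right)} = V^{2} \left(- \frac{1}{2} + V\right)$ ($C{\left(V \right)} = \left(V^{2} + 0\right) \left(\frac{1}{1 - 3} + V\right) = V^{2} \left(\frac{1}{-2} + V\right) = V^{2} \left(- \frac{1}{2} + V\right)$)
$\left(-6 + C{\left(-4 \right)}\right) 15 = \left(-6 + \left(-4\right)^{2} \left(- \frac{1}{2} - 4\right)\right) 15 = \left(-6 + 16 \left(- \frac{9}{2}\right)\right) 15 = \left(-6 - 72\right) 15 = \left(-78\right) 15 = -1170$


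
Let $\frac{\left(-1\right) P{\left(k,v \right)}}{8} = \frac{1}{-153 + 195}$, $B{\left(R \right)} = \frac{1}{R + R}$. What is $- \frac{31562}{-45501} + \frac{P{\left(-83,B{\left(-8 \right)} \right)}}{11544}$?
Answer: $\frac{637600357}{919211202} \approx 0.69364$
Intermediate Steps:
$B{\left(R \right)} = \frac{1}{2 R}$
$P{\left(k,v \right)} = - \frac{4}{21}$ ($P{\left(k,v \right)} = - \frac{8}{-153 + 195} = - \frac{8}{42} = \left(-8\right) \frac{1}{42} = - \frac{4}{21}$)
$- \frac{31562}{-45501} + \frac{P{\left(-83,B{\left(-8 \right)} \right)}}{11544} = - \frac{31562}{-45501} - \frac{4}{21 \cdot 11544} = \left(-31562\right) \left(- \frac{1}{45501}\right) - \frac{1}{60606} = \frac{31562}{45501} - \frac{1}{60606} = \frac{637600357}{919211202}$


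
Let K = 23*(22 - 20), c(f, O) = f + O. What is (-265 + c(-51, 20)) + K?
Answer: -250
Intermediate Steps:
c(f, O) = O + f
K = 46 (K = 23*2 = 46)
(-265 + c(-51, 20)) + K = (-265 + (20 - 51)) + 46 = (-265 - 31) + 46 = -296 + 46 = -250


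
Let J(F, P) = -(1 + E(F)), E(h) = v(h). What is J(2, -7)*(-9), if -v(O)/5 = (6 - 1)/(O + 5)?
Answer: -162/7 ≈ -23.143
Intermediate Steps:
v(O) = -25/(5 + O) (v(O) = -5*(6 - 1)/(O + 5) = -25/(5 + O))
E(h) = -25/(5 + h)
J(F, P) = -1 + 25/(5 + F) (J(F, P) = -(1 - 25/(5 + F)) = -1 + 25/(5 + F))
J(2, -7)*(-9) = ((20 - 1*2)/(5 + 2))*(-9) = ((20 - 2)/7)*(-9) = ((1/7)*18)*(-9) = (18/7)*(-9) = -162/7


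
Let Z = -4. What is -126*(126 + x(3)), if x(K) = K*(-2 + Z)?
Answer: -13608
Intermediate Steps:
x(K) = -6*K (x(K) = K*(-2 - 4) = K*(-6) = -6*K)
-126*(126 + x(3)) = -126*(126 - 6*3) = -126*(126 - 18) = -126*108 = -13608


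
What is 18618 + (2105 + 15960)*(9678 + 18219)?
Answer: 503977923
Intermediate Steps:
18618 + (2105 + 15960)*(9678 + 18219) = 18618 + 18065*27897 = 18618 + 503959305 = 503977923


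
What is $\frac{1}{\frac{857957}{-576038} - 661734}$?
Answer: $- \frac{576038}{381184787849} \approx -1.5112 \cdot 10^{-6}$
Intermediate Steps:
$\frac{1}{\frac{857957}{-576038} - 661734} = \frac{1}{857957 \left(- \frac{1}{576038}\right) - 661734} = \frac{1}{- \frac{857957}{576038} - 661734} = \frac{1}{- \frac{381184787849}{576038}} = - \frac{576038}{381184787849}$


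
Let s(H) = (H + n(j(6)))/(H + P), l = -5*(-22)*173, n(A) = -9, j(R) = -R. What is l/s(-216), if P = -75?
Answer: 369182/15 ≈ 24612.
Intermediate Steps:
l = 19030 (l = 110*173 = 19030)
s(H) = (-9 + H)/(-75 + H) (s(H) = (H - 9)/(H - 75) = (-9 + H)/(-75 + H))
l/s(-216) = 19030/(((-9 - 216)/(-75 - 216))) = 19030/((-225/(-291))) = 19030/((-1/291*(-225))) = 19030/(75/97) = 19030*(97/75) = 369182/15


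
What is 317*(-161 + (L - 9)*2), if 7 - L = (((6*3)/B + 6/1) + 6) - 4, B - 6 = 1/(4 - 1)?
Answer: -1124399/19 ≈ -59179.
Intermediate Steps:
B = 19/3 (B = 6 + 1/(4 - 1) = 6 + 1/3 = 6 + ⅓ = 19/3 ≈ 6.3333)
L = -73/19 (L = 7 - ((((6*3)/(19/3) + 6/1) + 6) - 4) = 7 - (((18*(3/19) + 6*1) + 6) - 4) = 7 - (((54/19 + 6) + 6) - 4) = 7 - ((168/19 + 6) - 4) = 7 - (282/19 - 4) = 7 - 1*206/19 = 7 - 206/19 = -73/19 ≈ -3.8421)
317*(-161 + (L - 9)*2) = 317*(-161 + (-73/19 - 9)*2) = 317*(-161 - 244/19*2) = 317*(-161 - 488/19) = 317*(-3547/19) = -1124399/19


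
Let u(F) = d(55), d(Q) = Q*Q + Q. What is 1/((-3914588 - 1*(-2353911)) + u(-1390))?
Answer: -1/1557597 ≈ -6.4201e-7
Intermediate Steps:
d(Q) = Q + Q² (d(Q) = Q² + Q = Q + Q²)
u(F) = 3080 (u(F) = 55*(1 + 55) = 55*56 = 3080)
1/((-3914588 - 1*(-2353911)) + u(-1390)) = 1/((-3914588 - 1*(-2353911)) + 3080) = 1/((-3914588 + 2353911) + 3080) = 1/(-1560677 + 3080) = 1/(-1557597) = -1/1557597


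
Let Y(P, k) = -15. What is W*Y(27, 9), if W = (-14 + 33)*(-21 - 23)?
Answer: 12540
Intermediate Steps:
W = -836 (W = 19*(-44) = -836)
W*Y(27, 9) = -836*(-15) = 12540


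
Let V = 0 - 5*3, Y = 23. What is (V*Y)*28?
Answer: -9660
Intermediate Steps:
V = -15 (V = 0 - 15 = -15)
(V*Y)*28 = -15*23*28 = -345*28 = -9660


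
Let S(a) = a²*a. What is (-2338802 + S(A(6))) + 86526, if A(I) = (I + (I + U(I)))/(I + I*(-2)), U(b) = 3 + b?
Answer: -18018551/8 ≈ -2.2523e+6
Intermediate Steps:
A(I) = -(3 + 3*I)/I (A(I) = (I + (I + (3 + I)))/(I + I*(-2)) = (I + (3 + 2*I))/(I - 2*I) = (3 + 3*I)/((-I)) = (3 + 3*I)*(-1/I) = -(3 + 3*I)/I)
S(a) = a³
(-2338802 + S(A(6))) + 86526 = (-2338802 + (-3 - 3/6)³) + 86526 = (-2338802 + (-3 - 3*⅙)³) + 86526 = (-2338802 + (-3 - ½)³) + 86526 = (-2338802 + (-7/2)³) + 86526 = (-2338802 - 343/8) + 86526 = -18710759/8 + 86526 = -18018551/8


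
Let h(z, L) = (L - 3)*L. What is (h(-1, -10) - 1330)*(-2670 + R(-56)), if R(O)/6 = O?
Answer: 3607200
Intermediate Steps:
R(O) = 6*O
h(z, L) = L*(-3 + L) (h(z, L) = (-3 + L)*L = L*(-3 + L))
(h(-1, -10) - 1330)*(-2670 + R(-56)) = (-10*(-3 - 10) - 1330)*(-2670 + 6*(-56)) = (-10*(-13) - 1330)*(-2670 - 336) = (130 - 1330)*(-3006) = -1200*(-3006) = 3607200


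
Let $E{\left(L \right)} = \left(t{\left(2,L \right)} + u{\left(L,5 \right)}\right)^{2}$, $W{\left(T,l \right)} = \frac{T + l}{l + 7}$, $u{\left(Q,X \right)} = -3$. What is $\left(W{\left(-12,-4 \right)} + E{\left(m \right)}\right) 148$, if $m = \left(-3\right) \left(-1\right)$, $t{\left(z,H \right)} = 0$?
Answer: $\frac{1628}{3} \approx 542.67$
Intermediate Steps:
$W{\left(T,l \right)} = \frac{T + l}{7 + l}$
$m = 3$
$E{\left(L \right)} = 9$ ($E{\left(L \right)} = \left(0 - 3\right)^{2} = \left(-3\right)^{2} = 9$)
$\left(W{\left(-12,-4 \right)} + E{\left(m \right)}\right) 148 = \left(\frac{-12 - 4}{7 - 4} + 9\right) 148 = \left(\frac{1}{3} \left(-16\right) + 9\right) 148 = \left(- \frac{16}{3} + 9\right) 148 = \frac{11}{3} \cdot 148 = \frac{1628}{3}$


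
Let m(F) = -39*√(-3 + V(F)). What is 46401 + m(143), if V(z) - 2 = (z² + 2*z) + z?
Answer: 46401 - 39*√20877 ≈ 40766.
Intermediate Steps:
V(z) = 2 + z² + 3*z (V(z) = 2 + ((z² + 2*z) + z) = 2 + (z² + 3*z) = 2 + z² + 3*z)
m(F) = -39*√(-1 + F² + 3*F) (m(F) = -39*√(-3 + (2 + F² + 3*F)) = -39*√(-1 + F² + 3*F))
46401 + m(143) = 46401 - 39*√(-1 + 143² + 3*143) = 46401 - 39*√(-1 + 20449 + 429) = 46401 - 39*√20877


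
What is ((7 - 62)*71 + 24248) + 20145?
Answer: 40488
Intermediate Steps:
((7 - 62)*71 + 24248) + 20145 = (-55*71 + 24248) + 20145 = (-3905 + 24248) + 20145 = 20343 + 20145 = 40488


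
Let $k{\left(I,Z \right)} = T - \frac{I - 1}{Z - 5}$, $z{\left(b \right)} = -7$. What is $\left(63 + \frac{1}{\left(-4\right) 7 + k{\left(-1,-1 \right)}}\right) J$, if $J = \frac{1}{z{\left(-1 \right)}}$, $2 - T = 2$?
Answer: $- \frac{5352}{595} \approx -8.995$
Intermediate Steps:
$T = 0$ ($T = 2 - 2 = 0$)
$k{\left(I,Z \right)} = - \frac{-1 + I}{-5 + Z}$ ($k{\left(I,Z \right)} = 0 - \frac{I - 1}{Z - 5} = 0 - \frac{-1 + I}{-5 + Z} = - \frac{-1 + I}{-5 + Z}$)
$J = - \frac{1}{7}$ ($J = \frac{1}{-7} = - \frac{1}{7} \approx -0.14286$)
$\left(63 + \frac{1}{\left(-4\right) 7 + k{\left(-1,-1 \right)}}\right) J = \left(63 + \frac{1}{\left(-4\right) 7 + \frac{1 - -1}{-5 - 1}}\right) \left(- \frac{1}{7}\right) = \left(63 + \frac{1}{-28 + \frac{1 + 1}{-6}}\right) \left(- \frac{1}{7}\right) = \left(63 + \frac{1}{-28 - \frac{1}{3}}\right) \left(- \frac{1}{7}\right) = \left(63 + \frac{1}{- \frac{85}{3}}\right) \left(- \frac{1}{7}\right) = \left(63 - \frac{3}{85}\right) \left(- \frac{1}{7}\right) = \frac{5352}{85} \left(- \frac{1}{7}\right) = - \frac{5352}{595}$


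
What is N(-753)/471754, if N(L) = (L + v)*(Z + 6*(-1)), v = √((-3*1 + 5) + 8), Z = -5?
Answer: 8283/471754 - 11*√10/471754 ≈ 0.017484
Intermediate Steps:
v = √10 (v = √((-3 + 5) + 8) = √(2 + 8) = √10 ≈ 3.1623)
N(L) = -11*L - 11*√10 (N(L) = (L + √10)*(-5 + 6*(-1)) = (L + √10)*(-5 - 6) = (L + √10)*(-11) = -11*L - 11*√10)
N(-753)/471754 = (-11*(-753) - 11*√10)/471754 = (8283 - 11*√10)*(1/471754) = 8283/471754 - 11*√10/471754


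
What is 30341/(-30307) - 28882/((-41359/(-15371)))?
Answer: -13455902716573/1253467213 ≈ -10735.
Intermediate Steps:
30341/(-30307) - 28882/((-41359/(-15371))) = 30341*(-1/30307) - 28882/((-41359*(-1/15371))) = -30341/30307 - 28882/41359/15371 = -30341/30307 - 28882*15371/41359 = -30341/30307 - 443945222/41359 = -13455902716573/1253467213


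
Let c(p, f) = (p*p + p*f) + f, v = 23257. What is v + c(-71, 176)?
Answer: 15978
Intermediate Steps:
c(p, f) = f + p² + f*p (c(p, f) = (p² + f*p) + f = f + p² + f*p)
v + c(-71, 176) = 23257 + (176 + (-71)² + 176*(-71)) = 23257 + (176 + 5041 - 12496) = 23257 - 7279 = 15978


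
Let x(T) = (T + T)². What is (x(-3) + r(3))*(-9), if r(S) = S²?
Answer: -405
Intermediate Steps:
x(T) = 4*T² (x(T) = (2*T)² = 4*T²)
(x(-3) + r(3))*(-9) = (4*(-3)² + 3²)*(-9) = (4*9 + 9)*(-9) = (36 + 9)*(-9) = 45*(-9) = -405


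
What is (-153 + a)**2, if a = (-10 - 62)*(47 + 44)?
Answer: 44957025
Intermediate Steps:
a = -6552 (a = -72*91 = -6552)
(-153 + a)**2 = (-153 - 6552)**2 = (-6705)**2 = 44957025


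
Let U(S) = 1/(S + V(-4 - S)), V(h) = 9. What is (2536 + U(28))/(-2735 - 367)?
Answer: -93833/114774 ≈ -0.81755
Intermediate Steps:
U(S) = 1/(9 + S) (U(S) = 1/(S + 9) = 1/(9 + S))
(2536 + U(28))/(-2735 - 367) = (2536 + 1/(9 + 28))/(-2735 - 367) = (2536 + 1/37)/(-3102) = (2536 + 1/37)*(-1/3102) = (93833/37)*(-1/3102) = -93833/114774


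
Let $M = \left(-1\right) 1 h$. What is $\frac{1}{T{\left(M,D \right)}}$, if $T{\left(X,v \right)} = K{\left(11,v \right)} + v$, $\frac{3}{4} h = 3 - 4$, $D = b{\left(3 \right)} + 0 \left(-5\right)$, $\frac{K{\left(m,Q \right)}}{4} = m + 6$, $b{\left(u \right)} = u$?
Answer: $\frac{1}{71} \approx 0.014085$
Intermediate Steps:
$K{\left(m,Q \right)} = 24 + 4 m$ ($K{\left(m,Q \right)} = 4 \left(m + 6\right) = 4 \left(6 + m\right) = 24 + 4 m$)
$D = 3$ ($D = 3 + 0 \left(-5\right) = 3 + 0 = 3$)
$h = - \frac{4}{3}$ ($h = \frac{4 \left(3 - 4\right)}{3} = \frac{4}{3} \left(-1\right) = - \frac{4}{3} \approx -1.3333$)
$M = \frac{4}{3}$ ($M = \left(-1\right) 1 \left(- \frac{4}{3}\right) = \left(-1\right) \left(- \frac{4}{3}\right) = \frac{4}{3} \approx 1.3333$)
$T{\left(X,v \right)} = 68 + v$ ($T{\left(X,v \right)} = \left(24 + 4 \cdot 11\right) + v = \left(24 + 44\right) + v = 68 + v$)
$\frac{1}{T{\left(M,D \right)}} = \frac{1}{68 + 3} = \frac{1}{71}$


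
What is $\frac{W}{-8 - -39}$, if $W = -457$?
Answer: $- \frac{457}{31} \approx -14.742$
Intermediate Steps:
$\frac{W}{-8 - -39} = - \frac{457}{-8 - -39} = - \frac{457}{-8 + 39} = - \frac{457}{31}$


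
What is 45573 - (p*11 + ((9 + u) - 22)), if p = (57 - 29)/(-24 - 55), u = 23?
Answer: 3599785/79 ≈ 45567.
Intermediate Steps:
p = -28/79 (p = 28/(-79) = 28*(-1/79) = -28/79 ≈ -0.35443)
45573 - (p*11 + ((9 + u) - 22)) = 45573 - (-28/79*11 + ((9 + 23) - 22)) = 45573 - (-308/79 + (32 - 22)) = 45573 - (-308/79 + 10) = 45573 - 1*482/79 = 45573 - 482/79 = 3599785/79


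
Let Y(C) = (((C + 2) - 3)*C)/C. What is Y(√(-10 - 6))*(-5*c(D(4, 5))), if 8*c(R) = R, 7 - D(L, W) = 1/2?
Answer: 65/16 - 65*I/4 ≈ 4.0625 - 16.25*I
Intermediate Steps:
D(L, W) = 13/2 (D(L, W) = 7 - 1/2 = 7 - 1*½ = 7 - ½ = 13/2)
c(R) = R/8
Y(C) = -1 + C (Y(C) = (((2 + C) - 3)*C)/C = ((-1 + C)*C)/C = (C*(-1 + C))/C = -1 + C)
Y(√(-10 - 6))*(-5*c(D(4, 5))) = (-1 + √(-10 - 6))*(-5*13/(8*2)) = (-1 + √(-16))*(-5*13/16) = (-1 + 4*I)*(-65/16) = 65/16 - 65*I/4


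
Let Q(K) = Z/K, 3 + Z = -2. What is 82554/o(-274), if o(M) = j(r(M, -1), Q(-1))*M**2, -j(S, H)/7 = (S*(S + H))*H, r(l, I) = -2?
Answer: 13759/2627660 ≈ 0.0052362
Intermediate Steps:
Z = -5 (Z = -3 - 2 = -5)
Q(K) = -5/K
j(S, H) = -7*H*S*(H + S) (j(S, H) = -7*S*(S + H)*H = -7*S*(H + S)*H = -7*H*S*(H + S))
o(M) = 210*M**2 (o(M) = (-7*(-5/(-1))*(-2)*(-5/(-1) - 2))*M**2 = (-7*(-5*(-1))*(-2)*(-5*(-1) - 2))*M**2 = (-7*5*(-2)*(5 - 2))*M**2 = (-7*5*(-2)*3)*M**2 = 210*M**2)
82554/o(-274) = 82554/((210*(-274)**2)) = 82554/((210*75076)) = 82554/15765960 = 82554*(1/15765960) = 13759/2627660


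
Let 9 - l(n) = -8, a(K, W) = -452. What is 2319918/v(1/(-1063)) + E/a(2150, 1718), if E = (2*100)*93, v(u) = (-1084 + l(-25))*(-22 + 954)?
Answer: -2443157667/56186086 ≈ -43.483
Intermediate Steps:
l(n) = 17 (l(n) = 9 - 1*(-8) = 9 + 8 = 17)
v(u) = -994444 (v(u) = (-1084 + 17)*(-22 + 954) = -1067*932 = -994444)
E = 18600 (E = 200*93 = 18600)
2319918/v(1/(-1063)) + E/a(2150, 1718) = 2319918/(-994444) + 18600/(-452) = 2319918*(-1/994444) + 18600*(-1/452) = -1159959/497222 - 4650/113 = -2443157667/56186086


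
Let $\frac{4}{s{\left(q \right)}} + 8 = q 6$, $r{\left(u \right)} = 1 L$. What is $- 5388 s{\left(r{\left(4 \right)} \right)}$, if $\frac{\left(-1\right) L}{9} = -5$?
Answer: $- \frac{10776}{131} \approx -82.26$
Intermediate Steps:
$L = 45$ ($L = \left(-9\right) \left(-5\right) = 45$)
$r{\left(u \right)} = 45$ ($r{\left(u \right)} = 1 \cdot 45 = 45$)
$s{\left(q \right)} = \frac{4}{-8 + 6 q}$ ($s{\left(q \right)} = \frac{4}{-8 + q 6} = \frac{4}{-8 + 6 q}$)
$- 5388 s{\left(r{\left(4 \right)} \right)} = - 5388 \frac{2}{-4 + 3 \cdot 45} = - 5388 \frac{2}{-4 + 135} = - 5388 \cdot \frac{2}{131} = - 5388 \cdot 2 \cdot \frac{1}{131} = \left(-5388\right) \frac{2}{131} = - \frac{10776}{131}$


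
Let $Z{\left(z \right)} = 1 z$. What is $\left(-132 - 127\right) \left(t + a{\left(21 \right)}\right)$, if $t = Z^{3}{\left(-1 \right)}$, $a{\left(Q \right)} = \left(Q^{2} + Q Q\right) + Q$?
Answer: $-233618$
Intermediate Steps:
$Z{\left(z \right)} = z$
$a{\left(Q \right)} = Q + 2 Q^{2}$ ($a{\left(Q \right)} = \left(Q^{2} + Q^{2}\right) + Q = 2 Q^{2} + Q = Q + 2 Q^{2}$)
$t = -1$ ($t = \left(-1\right)^{3} = -1$)
$\left(-132 - 127\right) \left(t + a{\left(21 \right)}\right) = \left(-132 - 127\right) \left(-1 + 21 \left(1 + 2 \cdot 21\right)\right) = - 259 \left(-1 + 21 \left(1 + 42\right)\right) = - 259 \left(-1 + 21 \cdot 43\right) = - 259 \left(-1 + 903\right) = \left(-259\right) 902 = -233618$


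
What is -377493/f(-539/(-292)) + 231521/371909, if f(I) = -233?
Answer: 140446988530/86654797 ≈ 1620.8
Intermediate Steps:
-377493/f(-539/(-292)) + 231521/371909 = -377493/(-233) + 231521/371909 = -377493*(-1/233) + 231521*(1/371909) = 377493/233 + 231521/371909 = 140446988530/86654797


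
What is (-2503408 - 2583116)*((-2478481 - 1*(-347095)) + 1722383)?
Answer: 2080403575572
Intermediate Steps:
(-2503408 - 2583116)*((-2478481 - 1*(-347095)) + 1722383) = -5086524*((-2478481 + 347095) + 1722383) = -5086524*(-2131386 + 1722383) = -5086524*(-409003) = 2080403575572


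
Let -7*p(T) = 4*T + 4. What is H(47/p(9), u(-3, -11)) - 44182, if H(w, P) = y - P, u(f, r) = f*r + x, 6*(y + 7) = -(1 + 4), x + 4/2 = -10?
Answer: -265265/6 ≈ -44211.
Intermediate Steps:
x = -12 (x = -2 - 10 = -12)
y = -47/6 (y = -7 + (-(1 + 4))/6 = -7 + (-1*5)/6 = -7 + (⅙)*(-5) = -7 - ⅚ = -47/6 ≈ -7.8333)
p(T) = -4/7 - 4*T/7 (p(T) = -(4*T + 4)/7 = -(4 + 4*T)/7 = -4/7 - 4*T/7)
u(f, r) = -12 + f*r (u(f, r) = f*r - 12 = -12 + f*r)
H(w, P) = -47/6 - P
H(47/p(9), u(-3, -11)) - 44182 = (-47/6 - (-12 - 3*(-11))) - 44182 = (-47/6 - (-12 + 33)) - 44182 = (-47/6 - 1*21) - 44182 = (-47/6 - 21) - 44182 = -173/6 - 44182 = -265265/6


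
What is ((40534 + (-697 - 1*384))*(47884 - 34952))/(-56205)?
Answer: -170068732/18735 ≈ -9077.6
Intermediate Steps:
((40534 + (-697 - 1*384))*(47884 - 34952))/(-56205) = ((40534 + (-697 - 384))*12932)*(-1/56205) = ((40534 - 1081)*12932)*(-1/56205) = (39453*12932)*(-1/56205) = 510206196*(-1/56205) = -170068732/18735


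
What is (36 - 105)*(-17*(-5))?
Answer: -5865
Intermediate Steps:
(36 - 105)*(-17*(-5)) = -69*85 = -5865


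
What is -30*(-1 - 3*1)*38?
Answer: 4560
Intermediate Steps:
-30*(-1 - 3*1)*38 = -30*(-1 - 3)*38 = -30*(-4)*38 = 120*38 = 4560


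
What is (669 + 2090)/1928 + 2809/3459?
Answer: 14959133/6668952 ≈ 2.2431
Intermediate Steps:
(669 + 2090)/1928 + 2809/3459 = 2759*(1/1928) + 2809*(1/3459) = 2759/1928 + 2809/3459 = 14959133/6668952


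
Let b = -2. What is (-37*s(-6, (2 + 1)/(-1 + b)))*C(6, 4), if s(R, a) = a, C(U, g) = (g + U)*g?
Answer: 1480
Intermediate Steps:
C(U, g) = g*(U + g) (C(U, g) = (U + g)*g = g*(U + g))
(-37*s(-6, (2 + 1)/(-1 + b)))*C(6, 4) = (-37*(2 + 1)/(-1 - 2))*(4*(6 + 4)) = (-111/(-3))*(4*10) = -111*(-1)/3*40 = -37*(-1)*40 = 37*40 = 1480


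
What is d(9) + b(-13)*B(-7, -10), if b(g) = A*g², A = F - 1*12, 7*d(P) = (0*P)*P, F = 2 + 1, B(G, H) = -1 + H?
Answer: 16731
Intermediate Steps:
F = 3
d(P) = 0 (d(P) = ((0*P)*P)/7 = (0*P)/7 = (⅐)*0 = 0)
A = -9 (A = 3 - 1*12 = 3 - 12 = -9)
b(g) = -9*g²
d(9) + b(-13)*B(-7, -10) = 0 + (-9*(-13)²)*(-1 - 10) = 0 - 9*169*(-11) = 0 - 1521*(-11) = 0 + 16731 = 16731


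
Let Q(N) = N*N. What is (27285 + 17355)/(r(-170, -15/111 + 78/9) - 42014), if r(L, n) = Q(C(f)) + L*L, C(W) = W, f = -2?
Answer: -1488/437 ≈ -3.4050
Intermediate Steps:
Q(N) = N²
r(L, n) = 4 + L² (r(L, n) = (-2)² + L*L = 4 + L²)
(27285 + 17355)/(r(-170, -15/111 + 78/9) - 42014) = (27285 + 17355)/((4 + (-170)²) - 42014) = 44640/((4 + 28900) - 42014) = 44640/(28904 - 42014) = 44640/(-13110) = 44640*(-1/13110) = -1488/437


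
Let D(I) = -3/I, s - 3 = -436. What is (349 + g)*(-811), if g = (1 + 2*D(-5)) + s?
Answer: 331699/5 ≈ 66340.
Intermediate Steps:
s = -433 (s = 3 - 436 = -433)
g = -2154/5 (g = (1 + 2*(-3/(-5))) - 433 = (1 + 2*(-3*(-1/5))) - 433 = (1 + 2*(3/5)) - 433 = (1 + 6/5) - 433 = 11/5 - 433 = -2154/5 ≈ -430.80)
(349 + g)*(-811) = (349 - 2154/5)*(-811) = -409/5*(-811) = 331699/5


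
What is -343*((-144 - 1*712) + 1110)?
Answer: -87122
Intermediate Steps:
-343*((-144 - 1*712) + 1110) = -343*((-144 - 712) + 1110) = -343*(-856 + 1110) = -343*254 = -87122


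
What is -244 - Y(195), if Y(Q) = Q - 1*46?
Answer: -393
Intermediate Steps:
Y(Q) = -46 + Q (Y(Q) = Q - 46 = -46 + Q)
-244 - Y(195) = -244 - (-46 + 195) = -244 - 1*149 = -244 - 149 = -393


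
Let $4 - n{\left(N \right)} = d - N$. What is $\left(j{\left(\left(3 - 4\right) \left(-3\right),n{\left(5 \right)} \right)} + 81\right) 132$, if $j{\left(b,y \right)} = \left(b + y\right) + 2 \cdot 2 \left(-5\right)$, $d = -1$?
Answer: $9768$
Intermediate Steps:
$n{\left(N \right)} = 5 + N$ ($n{\left(N \right)} = 4 - \left(-1 - N\right) = 4 + \left(1 + N\right) = 5 + N$)
$j{\left(b,y \right)} = -20 + b + y$ ($j{\left(b,y \right)} = \left(b + y\right) + 4 \left(-5\right) = \left(b + y\right) - 20 = -20 + b + y$)
$\left(j{\left(\left(3 - 4\right) \left(-3\right),n{\left(5 \right)} \right)} + 81\right) 132 = \left(\left(-20 + \left(3 - 4\right) \left(-3\right) + \left(5 + 5\right)\right) + 81\right) 132 = \left(\left(-20 - -3 + 10\right) + 81\right) 132 = \left(\left(-20 + 3 + 10\right) + 81\right) 132 = \left(-7 + 81\right) 132 = 74 \cdot 132 = 9768$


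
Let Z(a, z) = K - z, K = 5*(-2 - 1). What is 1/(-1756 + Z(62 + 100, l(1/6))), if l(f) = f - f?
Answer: -1/1771 ≈ -0.00056465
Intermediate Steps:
l(f) = 0
K = -15 (K = 5*(-3) = -15)
Z(a, z) = -15 - z
1/(-1756 + Z(62 + 100, l(1/6))) = 1/(-1756 + (-15 - 1*0)) = 1/(-1756 + (-15 + 0)) = 1/(-1756 - 15) = 1/(-1771) = -1/1771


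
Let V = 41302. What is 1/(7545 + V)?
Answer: 1/48847 ≈ 2.0472e-5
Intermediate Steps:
1/(7545 + V) = 1/(7545 + 41302) = 1/48847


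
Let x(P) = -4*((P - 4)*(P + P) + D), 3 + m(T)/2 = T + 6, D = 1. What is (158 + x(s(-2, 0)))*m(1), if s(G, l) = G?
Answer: 464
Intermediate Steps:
m(T) = 6 + 2*T (m(T) = -6 + 2*(T + 6) = -6 + 2*(6 + T) = -6 + (12 + 2*T) = 6 + 2*T)
x(P) = -4 - 8*P*(-4 + P) (x(P) = -4*((P - 4)*(P + P) + 1) = -4*((-4 + P)*(2*P) + 1) = -4*(2*P*(-4 + P) + 1) = -4*(1 + 2*P*(-4 + P)) = -4 - 8*P*(-4 + P))
(158 + x(s(-2, 0)))*m(1) = (158 + (-4 - 8*(-2)² + 32*(-2)))*(6 + 2*1) = (158 + (-4 - 8*4 - 64))*(6 + 2) = (158 + (-4 - 32 - 64))*8 = (158 - 100)*8 = 58*8 = 464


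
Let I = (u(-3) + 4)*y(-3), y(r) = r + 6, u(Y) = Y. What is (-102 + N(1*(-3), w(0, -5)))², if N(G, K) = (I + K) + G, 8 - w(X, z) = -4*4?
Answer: 6084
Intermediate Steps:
y(r) = 6 + r
w(X, z) = 24 (w(X, z) = 8 - (-4)*4 = 8 - 1*(-16) = 8 + 16 = 24)
I = 3 (I = (-3 + 4)*(6 - 3) = 1*3 = 3)
N(G, K) = 3 + G + K (N(G, K) = (3 + K) + G = 3 + G + K)
(-102 + N(1*(-3), w(0, -5)))² = (-102 + (3 + 1*(-3) + 24))² = (-102 + (3 - 3 + 24))² = (-102 + 24)² = (-78)² = 6084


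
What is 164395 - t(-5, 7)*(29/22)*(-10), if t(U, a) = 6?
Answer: 1809215/11 ≈ 1.6447e+5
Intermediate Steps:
164395 - t(-5, 7)*(29/22)*(-10) = 164395 - 6*(29/22)*(-10) = 164395 - 87*(-10)/11 = 164395 - 1*(-870/11) = 164395 + 870/11 = 1809215/11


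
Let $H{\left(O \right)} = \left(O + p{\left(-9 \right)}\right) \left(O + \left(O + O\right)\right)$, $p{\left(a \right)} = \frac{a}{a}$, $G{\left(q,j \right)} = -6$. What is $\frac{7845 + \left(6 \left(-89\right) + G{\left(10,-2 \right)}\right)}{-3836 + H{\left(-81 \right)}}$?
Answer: $\frac{7305}{15604} \approx 0.46815$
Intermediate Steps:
$p{\left(a \right)} = 1$
$H{\left(O \right)} = 3 O \left(1 + O\right)$ ($H{\left(O \right)} = \left(O + 1\right) \left(O + \left(O + O\right)\right) = \left(1 + O\right) \left(O + 2 O\right) = \left(1 + O\right) 3 O = 3 O \left(1 + O\right)$)
$\frac{7845 + \left(6 \left(-89\right) + G{\left(10,-2 \right)}\right)}{-3836 + H{\left(-81 \right)}} = \frac{7845 + \left(6 \left(-89\right) - 6\right)}{-3836 + 3 \left(-81\right) \left(1 - 81\right)} = \frac{7845 - 540}{-3836 + 3 \left(-81\right) \left(-80\right)} = \frac{7845 - 540}{-3836 + 19440} = \frac{7305}{15604}$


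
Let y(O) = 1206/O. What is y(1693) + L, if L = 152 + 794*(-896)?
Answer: -1204182290/1693 ≈ -7.1127e+5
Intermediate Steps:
L = -711272 (L = 152 - 711424 = -711272)
y(1693) + L = 1206/1693 - 711272 = -1204182290/1693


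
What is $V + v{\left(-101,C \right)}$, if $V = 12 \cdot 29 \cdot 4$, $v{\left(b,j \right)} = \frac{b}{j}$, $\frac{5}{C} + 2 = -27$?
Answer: $\frac{9889}{5} \approx 1977.8$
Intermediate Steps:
$C = - \frac{5}{29}$ ($C = \frac{5}{-2 - 27} = \frac{5}{-29} = 5 \left(- \frac{1}{29}\right) = - \frac{5}{29} \approx -0.17241$)
$V = 1392$ ($V = 348 \cdot 4 = 1392$)
$V + v{\left(-101,C \right)} = 1392 - \frac{101}{- \frac{5}{29}} = 1392 - - \frac{2929}{5} = 1392 + \frac{2929}{5} = \frac{9889}{5}$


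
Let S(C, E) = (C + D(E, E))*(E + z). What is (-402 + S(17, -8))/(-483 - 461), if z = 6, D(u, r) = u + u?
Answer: 101/236 ≈ 0.42797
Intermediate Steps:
D(u, r) = 2*u
S(C, E) = (6 + E)*(C + 2*E) (S(C, E) = (C + 2*E)*(E + 6) = (C + 2*E)*(6 + E) = (6 + E)*(C + 2*E))
(-402 + S(17, -8))/(-483 - 461) = (-402 + (2*(-8)² + 6*17 + 12*(-8) + 17*(-8)))/(-483 - 461) = (-402 + (2*64 + 102 - 96 - 136))/(-944) = (-402 + (128 + 102 - 96 - 136))*(-1/944) = (-402 - 2)*(-1/944) = -404*(-1/944) = 101/236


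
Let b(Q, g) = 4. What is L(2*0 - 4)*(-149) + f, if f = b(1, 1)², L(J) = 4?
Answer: -580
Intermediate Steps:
f = 16 (f = 4² = 16)
L(2*0 - 4)*(-149) + f = 4*(-149) + 16 = -596 + 16 = -580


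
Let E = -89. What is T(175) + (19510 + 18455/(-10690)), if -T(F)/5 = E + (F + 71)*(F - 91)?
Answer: -178238061/2138 ≈ -83367.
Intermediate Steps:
T(F) = 445 - 5*(-91 + F)*(71 + F) (T(F) = -5*(-89 + (F + 71)*(F - 91)) = -5*(-89 + (71 + F)*(-91 + F)) = -5*(-89 + (-91 + F)*(71 + F)) = 445 - 5*(-91 + F)*(71 + F))
T(175) + (19510 + 18455/(-10690)) = (32750 - 5*175² + 100*175) + (19510 + 18455/(-10690)) = (32750 - 5*30625 + 17500) + (19510 + 18455*(-1/10690)) = (32750 - 153125 + 17500) + (19510 - 3691/2138) = -102875 + 41708689/2138 = -178238061/2138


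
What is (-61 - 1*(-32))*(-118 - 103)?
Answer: 6409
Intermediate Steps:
(-61 - 1*(-32))*(-118 - 103) = (-61 + 32)*(-221) = -29*(-221) = 6409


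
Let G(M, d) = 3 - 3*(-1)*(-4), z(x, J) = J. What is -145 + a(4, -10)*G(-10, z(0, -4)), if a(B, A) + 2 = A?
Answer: -37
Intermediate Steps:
a(B, A) = -2 + A
G(M, d) = -9 (G(M, d) = 3 + 3*(-4) = 3 - 12 = -9)
-145 + a(4, -10)*G(-10, z(0, -4)) = -145 + (-2 - 10)*(-9) = -145 - 12*(-9) = -145 + 108 = -37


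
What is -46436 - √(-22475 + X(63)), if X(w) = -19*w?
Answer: -46436 - 2*I*√5918 ≈ -46436.0 - 153.86*I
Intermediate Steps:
-46436 - √(-22475 + X(63)) = -46436 - √(-22475 - 19*63) = -46436 - √(-22475 - 1197) = -46436 - √(-23672) = -46436 - 2*I*√5918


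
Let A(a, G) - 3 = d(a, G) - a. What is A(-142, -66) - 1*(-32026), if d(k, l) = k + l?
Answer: 31963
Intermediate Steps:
A(a, G) = 3 + G (A(a, G) = 3 + ((a + G) - a) = 3 + ((G + a) - a) = 3 + G)
A(-142, -66) - 1*(-32026) = (3 - 66) - 1*(-32026) = -63 + 32026 = 31963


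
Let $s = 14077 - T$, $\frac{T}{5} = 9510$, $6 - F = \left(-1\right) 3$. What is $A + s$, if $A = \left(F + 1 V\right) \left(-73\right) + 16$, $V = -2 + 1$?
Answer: $-34041$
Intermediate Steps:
$F = 9$ ($F = 6 - \left(-1\right) 3 = 6 - -3 = 6 + 3 = 9$)
$V = -1$
$T = 47550$ ($T = 5 \cdot 9510 = 47550$)
$A = -568$ ($A = \left(9 + 1 \left(-1\right)\right) \left(-73\right) + 16 = \left(9 - 1\right) \left(-73\right) + 16 = 8 \left(-73\right) + 16 = -584 + 16 = -568$)
$s = -33473$ ($s = 14077 - 47550 = -33473$)
$A + s = -568 - 33473 = -34041$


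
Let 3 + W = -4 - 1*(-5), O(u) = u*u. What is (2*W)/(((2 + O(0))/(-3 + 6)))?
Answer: -6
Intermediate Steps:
O(u) = u²
W = -2 (W = -3 + (-4 - 1*(-5)) = -3 + (-4 + 5) = -3 + 1 = -2)
(2*W)/(((2 + O(0))/(-3 + 6))) = (2*(-2))/(((2 + 0²)/(-3 + 6))) = -4*3/(2 + 0) = -4/(2*(⅓)) = -4/⅔ = -4*3/2 = -6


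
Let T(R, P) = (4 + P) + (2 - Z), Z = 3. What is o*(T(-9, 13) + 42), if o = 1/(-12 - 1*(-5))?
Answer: -58/7 ≈ -8.2857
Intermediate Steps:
T(R, P) = 3 + P (T(R, P) = (4 + P) + (2 - 1*3) = (4 + P) + (2 - 3) = (4 + P) - 1 = 3 + P)
o = -⅐ (o = 1/(-12 + 5) = 1/(-7) = -⅐ ≈ -0.14286)
o*(T(-9, 13) + 42) = -((3 + 13) + 42)/7 = -(16 + 42)/7 = -⅐*58 = -58/7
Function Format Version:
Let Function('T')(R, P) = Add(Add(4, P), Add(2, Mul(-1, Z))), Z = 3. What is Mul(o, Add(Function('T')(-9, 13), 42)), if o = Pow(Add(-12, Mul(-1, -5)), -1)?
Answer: Rational(-58, 7) ≈ -8.2857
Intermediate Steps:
Function('T')(R, P) = Add(3, P) (Function('T')(R, P) = Add(Add(4, P), Add(2, Mul(-1, 3))) = Add(Add(4, P), Add(2, -3)) = Add(Add(4, P), -1) = Add(3, P))
o = Rational(-1, 7) (o = Pow(Add(-12, 5), -1) = Pow(-7, -1) = Rational(-1, 7) ≈ -0.14286)
Mul(o, Add(Function('T')(-9, 13), 42)) = Mul(Rational(-1, 7), Add(Add(3, 13), 42)) = Mul(Rational(-1, 7), Add(16, 42)) = Mul(Rational(-1, 7), 58) = Rational(-58, 7)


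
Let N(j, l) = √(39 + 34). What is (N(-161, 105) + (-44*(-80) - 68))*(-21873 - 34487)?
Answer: -194554720 - 56360*√73 ≈ -1.9504e+8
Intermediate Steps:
N(j, l) = √73
(N(-161, 105) + (-44*(-80) - 68))*(-21873 - 34487) = (√73 + (-44*(-80) - 68))*(-21873 - 34487) = (√73 + (3520 - 68))*(-56360) = (√73 + 3452)*(-56360) = (3452 + √73)*(-56360) = -194554720 - 56360*√73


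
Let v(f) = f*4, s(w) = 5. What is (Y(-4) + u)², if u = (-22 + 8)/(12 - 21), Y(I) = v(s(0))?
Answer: 37636/81 ≈ 464.64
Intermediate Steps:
v(f) = 4*f
Y(I) = 20 (Y(I) = 4*5 = 20)
u = 14/9 (u = -14/(-9) = -14*(-⅑) = 14/9 ≈ 1.5556)
(Y(-4) + u)² = (20 + 14/9)² = (194/9)² = 37636/81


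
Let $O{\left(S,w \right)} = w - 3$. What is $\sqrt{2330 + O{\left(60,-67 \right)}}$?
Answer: $2 \sqrt{565} \approx 47.539$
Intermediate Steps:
$O{\left(S,w \right)} = -3 + w$
$\sqrt{2330 + O{\left(60,-67 \right)}} = \sqrt{2330 - 70} = \sqrt{2260} = 2 \sqrt{565}$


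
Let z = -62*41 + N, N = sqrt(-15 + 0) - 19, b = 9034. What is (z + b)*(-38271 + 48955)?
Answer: 69157532 + 10684*I*sqrt(15) ≈ 6.9158e+7 + 41379.0*I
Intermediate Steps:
N = -19 + I*sqrt(15) (N = sqrt(-15) - 19 = I*sqrt(15) - 19 = -19 + I*sqrt(15) ≈ -19.0 + 3.873*I)
z = -2561 + I*sqrt(15) (z = -62*41 + (-19 + I*sqrt(15)) = -2542 + (-19 + I*sqrt(15)) = -2561 + I*sqrt(15) ≈ -2561.0 + 3.873*I)
(z + b)*(-38271 + 48955) = ((-2561 + I*sqrt(15)) + 9034)*(-38271 + 48955) = (6473 + I*sqrt(15))*10684 = 69157532 + 10684*I*sqrt(15)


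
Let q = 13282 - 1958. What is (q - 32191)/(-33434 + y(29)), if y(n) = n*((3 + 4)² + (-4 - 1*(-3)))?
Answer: 20867/32042 ≈ 0.65124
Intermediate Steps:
q = 11324
y(n) = 48*n (y(n) = n*(7² + (-4 + 3)) = n*(49 - 1) = n*48 = 48*n)
(q - 32191)/(-33434 + y(29)) = (11324 - 32191)/(-33434 + 48*29) = -20867/(-33434 + 1392) = -20867/(-32042) = -20867*(-1/32042) = 20867/32042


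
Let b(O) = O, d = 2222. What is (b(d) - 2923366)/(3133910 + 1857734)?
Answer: -730286/1247911 ≈ -0.58521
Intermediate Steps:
(b(d) - 2923366)/(3133910 + 1857734) = (2222 - 2923366)/(3133910 + 1857734) = -2921144/4991644 = -2921144*1/4991644 = -730286/1247911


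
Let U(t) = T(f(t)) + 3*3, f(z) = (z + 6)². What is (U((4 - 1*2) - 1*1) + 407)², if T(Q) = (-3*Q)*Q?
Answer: 46063369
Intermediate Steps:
f(z) = (6 + z)²
T(Q) = -3*Q²
U(t) = 9 - 3*(6 + t)⁴ (U(t) = -3*(6 + t)⁴ + 3*3 = -3*(6 + t)⁴ + 9 = 9 - 3*(6 + t)⁴)
(U((4 - 1*2) - 1*1) + 407)² = ((9 - 3*(6 + ((4 - 1*2) - 1*1))⁴) + 407)² = ((9 - 3*(6 + ((4 - 2) - 1))⁴) + 407)² = ((9 - 3*(6 + (2 - 1))⁴) + 407)² = ((9 - 3*(6 + 1)⁴) + 407)² = ((9 - 3*7⁴) + 407)² = ((9 - 3*2401) + 407)² = ((9 - 7203) + 407)² = (-7194 + 407)² = (-6787)² = 46063369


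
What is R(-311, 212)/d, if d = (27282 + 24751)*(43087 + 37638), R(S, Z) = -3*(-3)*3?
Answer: 27/4200363925 ≈ 6.4280e-9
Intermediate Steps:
R(S, Z) = 27 (R(S, Z) = 9*3 = 27)
d = 4200363925 (d = 52033*80725 = 4200363925)
R(-311, 212)/d = 27/4200363925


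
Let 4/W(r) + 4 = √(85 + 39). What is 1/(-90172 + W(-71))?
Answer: -608660/54883999347 - √31/109767998694 ≈ -1.1090e-5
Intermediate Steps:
W(r) = 4/(-4 + 2*√31) (W(r) = 4/(-4 + √(85 + 39)) = 4/(-4 + √124) = 4/(-4 + 2*√31))
1/(-90172 + W(-71)) = 1/(-90172 + (4/27 + 2*√31/27)) = 1/(-2434640/27 + 2*√31/27)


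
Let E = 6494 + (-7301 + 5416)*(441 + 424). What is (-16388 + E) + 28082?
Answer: -1612337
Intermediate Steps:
E = -1624031 (E = 6494 - 1885*865 = 6494 - 1630525 = -1624031)
(-16388 + E) + 28082 = (-16388 - 1624031) + 28082 = -1640419 + 28082 = -1612337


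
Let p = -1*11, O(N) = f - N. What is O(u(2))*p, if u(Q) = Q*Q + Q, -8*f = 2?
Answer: 275/4 ≈ 68.750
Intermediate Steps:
f = -¼ (f = -⅛*2 = -¼ ≈ -0.25000)
u(Q) = Q + Q² (u(Q) = Q² + Q = Q + Q²)
O(N) = -¼ - N
p = -11
O(u(2))*p = (-¼ - 2*(1 + 2))*(-11) = (-¼ - 2*3)*(-11) = (-¼ - 1*6)*(-11) = (-¼ - 6)*(-11) = -25/4*(-11) = 275/4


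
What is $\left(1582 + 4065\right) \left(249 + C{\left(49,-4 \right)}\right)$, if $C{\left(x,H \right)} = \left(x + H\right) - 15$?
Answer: $1575513$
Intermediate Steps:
$C{\left(x,H \right)} = -15 + H + x$ ($C{\left(x,H \right)} = \left(H + x\right) - 15 = -15 + H + x$)
$\left(1582 + 4065\right) \left(249 + C{\left(49,-4 \right)}\right) = \left(1582 + 4065\right) \left(249 - -30\right) = 5647 \left(249 + 30\right) = 5647 \cdot 279 = 1575513$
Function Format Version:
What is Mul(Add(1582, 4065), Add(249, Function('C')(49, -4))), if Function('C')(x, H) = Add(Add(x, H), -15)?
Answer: 1575513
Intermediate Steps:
Function('C')(x, H) = Add(-15, H, x) (Function('C')(x, H) = Add(Add(H, x), -15) = Add(-15, H, x))
Mul(Add(1582, 4065), Add(249, Function('C')(49, -4))) = Mul(Add(1582, 4065), Add(249, Add(-15, -4, 49))) = Mul(5647, Add(249, 30)) = Mul(5647, 279) = 1575513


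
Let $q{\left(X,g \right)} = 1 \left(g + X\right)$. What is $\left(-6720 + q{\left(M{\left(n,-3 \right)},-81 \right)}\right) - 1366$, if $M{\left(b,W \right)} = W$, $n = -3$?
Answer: $-8170$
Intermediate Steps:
$q{\left(X,g \right)} = X + g$ ($q{\left(X,g \right)} = 1 \left(X + g\right) = X + g$)
$\left(-6720 + q{\left(M{\left(n,-3 \right)},-81 \right)}\right) - 1366 = \left(-6720 - 84\right) - 1366 = -6804 - 1366 = -8170$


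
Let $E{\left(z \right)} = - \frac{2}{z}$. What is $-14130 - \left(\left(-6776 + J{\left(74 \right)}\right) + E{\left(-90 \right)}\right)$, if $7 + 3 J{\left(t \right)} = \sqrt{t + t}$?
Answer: $- \frac{330826}{45} - \frac{2 \sqrt{37}}{3} \approx -7355.7$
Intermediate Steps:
$J{\left(t \right)} = - \frac{7}{3} + \frac{\sqrt{2} \sqrt{t}}{3}$ ($J{\left(t \right)} = - \frac{7}{3} + \frac{\sqrt{t + t}}{3} = - \frac{7}{3} + \frac{\sqrt{2 t}}{3} = - \frac{7}{3} + \frac{\sqrt{2} \sqrt{t}}{3}$)
$-14130 - \left(\left(-6776 + J{\left(74 \right)}\right) + E{\left(-90 \right)}\right) = -14130 - \left(\left(-6776 - \left(\frac{7}{3} - \frac{\sqrt{2} \sqrt{74}}{3}\right)\right) - \frac{2}{-90}\right) = -14130 - \left(\left(-6776 - \left(\frac{7}{3} - \frac{2 \sqrt{37}}{3}\right)\right) - - \frac{1}{45}\right) = -14130 - \left(\left(- \frac{20335}{3} + \frac{2 \sqrt{37}}{3}\right) + \frac{1}{45}\right) = -14130 - \left(- \frac{305024}{45} + \frac{2 \sqrt{37}}{3}\right) = -14130 + \left(\frac{305024}{45} - \frac{2 \sqrt{37}}{3}\right) = - \frac{330826}{45} - \frac{2 \sqrt{37}}{3}$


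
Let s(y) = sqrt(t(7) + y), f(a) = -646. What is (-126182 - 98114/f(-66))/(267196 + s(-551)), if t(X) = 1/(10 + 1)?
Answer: -29911591484181/63415456660357 + 40707729*I*sqrt(16665)/126830913320714 ≈ -0.47168 + 4.1434e-5*I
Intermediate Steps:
t(X) = 1/11
s(y) = sqrt(1/11 + y)
(-126182 - 98114/f(-66))/(267196 + s(-551)) = (-126182 - 98114/(-646))/(267196 + sqrt(11 + 121*(-551))/11) = (-126182 - 98114*(-1/646))/(267196 + sqrt(11 - 66671)/11) = (-126182 + 49057/323)/(267196 + sqrt(-66660)/11) = -40707729/(323*(267196 + (2*I*sqrt(16665))/11)) = -40707729/(323*(267196 + 2*I*sqrt(16665)/11))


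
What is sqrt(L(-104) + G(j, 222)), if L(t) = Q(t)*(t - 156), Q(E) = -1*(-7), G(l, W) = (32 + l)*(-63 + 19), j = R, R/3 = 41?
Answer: 24*I*sqrt(15) ≈ 92.952*I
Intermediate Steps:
R = 123 (R = 3*41 = 123)
j = 123
G(l, W) = -1408 - 44*l (G(l, W) = (32 + l)*(-44) = -1408 - 44*l)
Q(E) = 7
L(t) = -1092 + 7*t (L(t) = 7*(t - 156) = 7*(-156 + t) = -1092 + 7*t)
sqrt(L(-104) + G(j, 222)) = sqrt((-1092 + 7*(-104)) + (-1408 - 44*123)) = sqrt((-1092 - 728) + (-1408 - 5412)) = sqrt(-1820 - 6820) = sqrt(-8640) = 24*I*sqrt(15)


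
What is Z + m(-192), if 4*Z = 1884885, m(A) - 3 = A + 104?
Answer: 1884545/4 ≈ 4.7114e+5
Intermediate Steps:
m(A) = 107 + A (m(A) = 3 + (A + 104) = 3 + (104 + A) = 107 + A)
Z = 1884885/4 (Z = (1/4)*1884885 = 1884885/4 ≈ 4.7122e+5)
Z + m(-192) = 1884885/4 + (107 - 192) = 1884885/4 - 85 = 1884545/4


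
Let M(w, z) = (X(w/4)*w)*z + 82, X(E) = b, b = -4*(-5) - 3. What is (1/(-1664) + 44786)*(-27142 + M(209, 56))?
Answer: 3202813779231/416 ≈ 7.6991e+9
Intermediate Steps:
b = 17 (b = 20 - 3 = 17)
X(E) = 17
M(w, z) = 82 + 17*w*z (M(w, z) = (17*w)*z + 82 = 17*w*z + 82 = 82 + 17*w*z)
(1/(-1664) + 44786)*(-27142 + M(209, 56)) = (1/(-1664) + 44786)*(-27142 + (82 + 17*209*56)) = (-1/1664 + 44786)*(-27142 + (82 + 198968)) = 74523903*(-27142 + 199050)/1664 = (74523903/1664)*171908 = 3202813779231/416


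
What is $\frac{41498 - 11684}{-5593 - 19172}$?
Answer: $- \frac{9938}{8255} \approx -1.2039$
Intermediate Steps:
$\frac{41498 - 11684}{-5593 - 19172} = \frac{29814}{-24765} = 29814 \left(- \frac{1}{24765}\right) = - \frac{9938}{8255}$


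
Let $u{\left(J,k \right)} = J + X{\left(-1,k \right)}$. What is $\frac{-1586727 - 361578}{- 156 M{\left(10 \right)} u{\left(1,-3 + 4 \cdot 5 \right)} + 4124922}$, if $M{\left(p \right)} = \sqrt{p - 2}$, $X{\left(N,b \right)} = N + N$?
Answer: $- \frac{446478119845}{945276739522} + \frac{16885310 \sqrt{2}}{472638369761} \approx -0.47227$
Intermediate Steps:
$X{\left(N,b \right)} = 2 N$
$u{\left(J,k \right)} = -2 + J$ ($u{\left(J,k \right)} = J + 2 \left(-1\right) = J - 2 = -2 + J$)
$M{\left(p \right)} = \sqrt{-2 + p}$
$\frac{-1586727 - 361578}{- 156 M{\left(10 \right)} u{\left(1,-3 + 4 \cdot 5 \right)} + 4124922} = \frac{-1586727 - 361578}{- 156 \sqrt{-2 + 10} \left(-2 + 1\right) + 4124922} = - \frac{1948305}{- 156 \sqrt{8} \left(-1\right) + 4124922} = - \frac{1948305}{- 156 \cdot 2 \sqrt{2} \left(-1\right) + 4124922} = - \frac{1948305}{- 312 \sqrt{2} \left(-1\right) + 4124922} = - \frac{1948305}{312 \sqrt{2} + 4124922} = - \frac{1948305}{4124922 + 312 \sqrt{2}}$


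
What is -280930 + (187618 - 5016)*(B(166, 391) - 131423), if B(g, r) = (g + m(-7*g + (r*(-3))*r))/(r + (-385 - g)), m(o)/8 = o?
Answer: -792020295803/40 ≈ -1.9801e+10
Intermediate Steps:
m(o) = 8*o
B(g, r) = (-55*g - 24*r²)/(-385 + r - g) (B(g, r) = (g + 8*(-7*g + (r*(-3))*r))/(r + (-385 - g)) = (g + 8*(-7*g + (-3*r)*r))/(-385 + r - g) = (g + 8*(-7*g - 3*r²))/(-385 + r - g) = (g + (-56*g - 24*r²))/(-385 + r - g) = (-55*g - 24*r²)/(-385 + r - g))
-280930 + (187618 - 5016)*(B(166, 391) - 131423) = -280930 + (187618 - 5016)*((24*391² + 55*166)/(385 + 166 - 1*391) - 131423) = -280930 + 182602*((24*152881 + 9130)/(385 + 166 - 391) - 131423) = -280930 + 182602*((3669144 + 9130)/160 - 131423) = -280930 + 182602*((1/160)*3678274 - 131423) = -280930 + 182602*(1839137/80 - 131423) = -280930 + 182602*(-8674703/80) = -280930 - 792009058603/40 = -792020295803/40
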